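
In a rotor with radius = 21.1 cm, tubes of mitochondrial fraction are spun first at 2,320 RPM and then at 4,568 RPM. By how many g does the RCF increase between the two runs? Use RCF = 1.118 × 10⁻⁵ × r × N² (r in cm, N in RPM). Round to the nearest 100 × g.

RCF₁ = 1.118 × 10⁻⁵ × 21.1 × (2320)² = 1.118 × 10⁻⁵ × 21.1 × 5,382,400 ≈ 1,269.7 × g
RCF₂ = 1.118 × 10⁻⁵ × 21.1 × (4568)² = 1.118 × 10⁻⁵ × 21.1 × 20,866,624 ≈ 4,922.4 × g
Increase = 4,922.4 − 1,269.7 = 3,652.7

3700 g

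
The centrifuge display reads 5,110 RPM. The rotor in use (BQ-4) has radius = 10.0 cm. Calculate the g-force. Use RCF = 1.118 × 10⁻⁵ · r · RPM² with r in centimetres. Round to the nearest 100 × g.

RCF = 1.118 × 10⁻⁵ × 10 × (5110)² = 1.118 × 10⁻⁵ × 10 × 26,112,100 ≈ 2,919.3 × g

2900 x g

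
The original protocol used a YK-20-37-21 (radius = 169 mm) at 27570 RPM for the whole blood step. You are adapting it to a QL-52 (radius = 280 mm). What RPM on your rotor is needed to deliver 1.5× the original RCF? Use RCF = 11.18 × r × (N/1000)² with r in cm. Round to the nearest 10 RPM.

Original rotor: r = 169 mm = 16.9 cm
RCF_original = 11.18 × 16.9 × (27.57)² = 11.18 × 16.9 × 760.1049 ≈ 143,615.7 × g
Target RCF = 1.5 × 143,615.7 ≈ 215,423.6 × g
Your rotor: r = 280 mm = 28.0 cm
215,423.6 = 11.18 × 28 × (N/1000)²
(N/1000)² = 215,423.6 / 313.04 = 688.1664
N = 1000 × √688.1664 ≈ 26,232.9

≈ 26230 RPM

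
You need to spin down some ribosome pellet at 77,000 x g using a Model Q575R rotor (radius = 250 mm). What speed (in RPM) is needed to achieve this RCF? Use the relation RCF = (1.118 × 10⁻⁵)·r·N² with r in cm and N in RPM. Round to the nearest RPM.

16598 RPM

r = 250 mm = 25.0 cm
RCF = 1.118 × 10⁻⁵ × r × N²
77,000 = 1.118 × 10⁻⁵ × 25 × N²
N² = 77,000 / (27.95 × 10⁻⁵) = 275,491,950
N ≈ √275,491,950 ≈ 16,598.0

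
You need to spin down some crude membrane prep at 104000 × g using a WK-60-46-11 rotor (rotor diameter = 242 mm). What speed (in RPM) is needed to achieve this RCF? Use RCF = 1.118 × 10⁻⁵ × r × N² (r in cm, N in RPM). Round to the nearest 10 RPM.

r = 242 mm / 2 = 121 mm = 12.1 cm
104,000 = 1.118 × 10⁻⁵ × 12.1 × N²
N² = 104,000 / (13.5278 × 10⁻⁵) = 768,787,238
N ≈ √768,787,238 ≈ 27,727.0

≈ 27730 RPM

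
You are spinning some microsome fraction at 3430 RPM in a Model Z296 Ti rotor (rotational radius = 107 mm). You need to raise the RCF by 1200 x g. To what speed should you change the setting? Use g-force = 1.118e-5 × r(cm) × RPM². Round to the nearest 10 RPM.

r = 107 mm = 10.7 cm
Current RCF = 1.118 × 10⁻⁵ × 10.7 × (3430)² = 1.118 × 10⁻⁵ × 10.7 × 11,764,900 ≈ 1,407.4 × g
Target RCF = 1,407.4 + 1,200 = 2,607.4 × g
N² = 2,607.4 / (11.9626 × 10⁻⁵) = 21,796,265
N ≈ √21,796,265 ≈ 4,668.6

N₂ ≈ 4670 RPM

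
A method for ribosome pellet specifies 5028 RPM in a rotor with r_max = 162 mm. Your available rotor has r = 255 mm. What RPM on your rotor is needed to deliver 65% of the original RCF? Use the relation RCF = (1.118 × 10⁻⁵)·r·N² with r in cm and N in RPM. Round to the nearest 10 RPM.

3230 RPM

Original rotor: r = 162 mm = 16.2 cm
RCF_original = 1.118 × 10⁻⁵ × 16.2 × (5028)² = 1.118 × 10⁻⁵ × 16.2 × 25,280,784 ≈ 4,578.8 × g
Target RCF = 0.65 × 4,578.8 ≈ 2,976.2 × g
Your rotor: r = 255 mm = 25.5 cm
2,976.2 = 1.118 × 10⁻⁵ × 25.5 × N²
N² = 2,976.2 / (28.509 × 10⁻⁵) = 10,439,510
N ≈ √10,439,510 ≈ 3,231.0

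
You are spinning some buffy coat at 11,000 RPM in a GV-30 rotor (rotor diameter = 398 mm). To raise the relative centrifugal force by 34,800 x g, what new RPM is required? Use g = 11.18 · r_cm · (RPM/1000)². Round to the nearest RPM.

r = 398 mm / 2 = 199 mm = 19.9 cm
Current RCF = 11.18 × 19.9 × (11)² = 11.18 × 19.9 × 121 ≈ 26,920.3 × g
Target RCF = 26,920.3 + 34,800 = 61,720.3 × g
(N/1000)² = 61,720.3 / 222.482 = 277.417
N = 1000 × √277.417 ≈ 16,655.8

N₂ ≈ 16656 RPM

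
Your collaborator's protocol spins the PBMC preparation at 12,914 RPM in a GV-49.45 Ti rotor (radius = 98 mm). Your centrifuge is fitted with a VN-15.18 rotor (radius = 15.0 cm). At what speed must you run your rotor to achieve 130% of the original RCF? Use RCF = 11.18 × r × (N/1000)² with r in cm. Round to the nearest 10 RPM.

Original rotor: r = 98 mm = 9.8 cm
RCF = 11.18 × r × (N/1000)²
RCF_original = 11.18 × 9.8 × (12.914)² = 11.18 × 9.8 × 166.771396 ≈ 18,272.1 × g
Target RCF = 1.3 × 18,272.1 ≈ 23,753.7 × g
23,753.7 = 11.18 × 15 × (N/1000)²
(N/1000)² = 23,753.7 / 167.7 = 141.644
N = 1000 × √141.644 ≈ 11,901.4

11900 RPM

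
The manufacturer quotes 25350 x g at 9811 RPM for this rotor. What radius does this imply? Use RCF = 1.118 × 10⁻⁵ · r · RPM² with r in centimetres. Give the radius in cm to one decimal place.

≈ 23.6 cm

25350 = 1.118 × 10⁻⁵ × r × (9811)²
r = 25350 / (1.118 × 10⁻⁵ × 96,255,721) = 25350 / 1076.139 ≈ 23.556 cm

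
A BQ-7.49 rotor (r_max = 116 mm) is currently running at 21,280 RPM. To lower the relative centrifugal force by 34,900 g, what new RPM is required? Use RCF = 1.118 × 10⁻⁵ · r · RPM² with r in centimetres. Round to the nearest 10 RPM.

13550 RPM

r = 116 mm = 11.6 cm
Current RCF = 1.118 × 10⁻⁵ × 11.6 × (21280)² = 1.118 × 10⁻⁵ × 11.6 × 452,838,400 ≈ 58,727.7 × g
Target RCF = 58,727.7 − 34,900 = 23,827.7 × g
N² = 23,827.7 / (12.9688 × 10⁻⁵) = 183,730,954
N ≈ √183,730,954 ≈ 13,554.7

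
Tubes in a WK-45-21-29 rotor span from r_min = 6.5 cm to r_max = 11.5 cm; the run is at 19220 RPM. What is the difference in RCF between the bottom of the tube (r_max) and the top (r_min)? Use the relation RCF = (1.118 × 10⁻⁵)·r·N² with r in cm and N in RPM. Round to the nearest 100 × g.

20600 g

RCF_max = 1.118 × 10⁻⁵ × 11.5 × (19220)² = 1.118 × 10⁻⁵ × 11.5 × 369,408,400 ≈ 47,494.8 × g
RCF_min = 1.118 × 10⁻⁵ × 6.5 × (19220)² = 1.118 × 10⁻⁵ × 6.5 × 369,408,400 ≈ 26,844.9 × g
ΔRCF = 47,494.8 − 26,844.9 = 20,649.9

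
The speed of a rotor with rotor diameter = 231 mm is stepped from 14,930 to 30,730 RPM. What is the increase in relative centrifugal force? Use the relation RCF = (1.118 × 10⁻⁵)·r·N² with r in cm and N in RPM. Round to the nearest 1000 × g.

≈ 93000 ×g

r = 231 mm / 2 = 115.5 mm = 11.55 cm
RCF₁ = 1.118 × 10⁻⁵ × 11.55 × (14930)² = 1.118 × 10⁻⁵ × 11.55 × 222,904,900 ≈ 28,783.5 × g
RCF₂ = 1.118 × 10⁻⁵ × 11.55 × (30730)² = 1.118 × 10⁻⁵ × 11.55 × 944,332,900 ≈ 121,940.8 × g
Increase = 121,940.8 − 28,783.5 = 93,157.3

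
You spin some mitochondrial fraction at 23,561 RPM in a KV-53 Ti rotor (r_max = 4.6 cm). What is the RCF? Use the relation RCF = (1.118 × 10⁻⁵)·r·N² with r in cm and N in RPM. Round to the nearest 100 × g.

≈ 28500 × g

RCF = 1.118 × 10⁻⁵ × 4.6 × (23561)² = 1.118 × 10⁻⁵ × 4.6 × 555,120,721 ≈ 28,548.7 × g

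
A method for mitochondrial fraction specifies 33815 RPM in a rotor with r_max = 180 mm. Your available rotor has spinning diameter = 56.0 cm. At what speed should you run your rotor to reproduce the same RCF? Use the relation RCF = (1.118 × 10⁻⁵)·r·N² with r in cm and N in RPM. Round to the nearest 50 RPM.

Original rotor: r = 180 mm = 18.0 cm
RCF_original = 1.118 × 10⁻⁵ × 18 × (33815)² = 1.118 × 10⁻⁵ × 18 × 1,143,454,225 ≈ 230,108.7 × g
Your rotor: r = 56.0 / 2 = 28 cm
230,108.7 = 1.118 × 10⁻⁵ × 28 × N²
N² = 230,108.7 / (31.304 × 10⁻⁵) = 735,077,626
N ≈ √735,077,626 ≈ 27,112.3

27100 RPM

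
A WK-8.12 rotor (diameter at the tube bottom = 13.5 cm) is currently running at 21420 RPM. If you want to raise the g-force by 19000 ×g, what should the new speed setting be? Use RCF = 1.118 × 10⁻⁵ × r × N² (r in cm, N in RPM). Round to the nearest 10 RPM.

r = 13.5 / 2 = 6.75 cm
Current RCF = 1.118 × 10⁻⁵ × 6.75 × (21420)² = 1.118 × 10⁻⁵ × 6.75 × 458,816,400 ≈ 34,624.6 × g
Target RCF = 34,624.6 + 19,000 = 53,624.6 × g
N² = 53,624.6 / (7.5465 × 10⁻⁵) = 710,589,015
N ≈ √710,589,015 ≈ 26,656.9

26660 RPM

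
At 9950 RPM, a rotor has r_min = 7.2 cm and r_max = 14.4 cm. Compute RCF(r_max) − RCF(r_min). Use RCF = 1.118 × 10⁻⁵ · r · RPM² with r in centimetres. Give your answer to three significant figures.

RCF_max = 1.118 × 10⁻⁵ × 14.4 × (9950)² = 1.118 × 10⁻⁵ × 14.4 × 99,002,500 ≈ 15,938.6 × g
RCF_min = 1.118 × 10⁻⁵ × 7.2 × (9950)² = 1.118 × 10⁻⁵ × 7.2 × 99,002,500 ≈ 7,969.3 × g
ΔRCF = 15,938.6 − 7,969.3 = 7,969.3

7970 × g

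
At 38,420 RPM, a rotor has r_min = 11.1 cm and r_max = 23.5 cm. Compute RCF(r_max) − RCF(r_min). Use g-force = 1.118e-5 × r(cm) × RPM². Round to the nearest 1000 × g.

≈ 205000 g

ΔRCF = 1.118 × 10⁻⁵ × (r_max − r_min) × N² = 1.118 × 10⁻⁵ × 12.4 × 1,476,096,400 ≈ 204,634.2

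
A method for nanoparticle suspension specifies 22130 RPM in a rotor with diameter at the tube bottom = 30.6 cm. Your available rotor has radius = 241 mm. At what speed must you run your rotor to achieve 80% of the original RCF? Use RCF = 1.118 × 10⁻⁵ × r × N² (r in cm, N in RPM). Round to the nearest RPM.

15771 RPM

Original rotor: r = 30.6 / 2 = 15.3 cm
RCF_original = 1.118 × 10⁻⁵ × 15.3 × (22130)² = 1.118 × 10⁻⁵ × 15.3 × 489,736,900 ≈ 83,771.5 × g
Target RCF = 0.8 × 83,771.5 ≈ 67,017.2 × g
Your rotor: r = 241 mm = 24.1 cm
67,017.2 = 1.118 × 10⁻⁵ × 24.1 × N²
N² = 67,017.2 / (26.9438 × 10⁻⁵) = 248,729,578
N ≈ √248,729,578 ≈ 15,771.2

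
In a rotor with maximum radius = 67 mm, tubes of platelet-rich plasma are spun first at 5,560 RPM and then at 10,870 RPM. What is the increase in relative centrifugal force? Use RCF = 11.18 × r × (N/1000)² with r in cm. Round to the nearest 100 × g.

≈ 6500 g

r = 67 mm = 6.7 cm
RCF₁ = 11.18 × 6.7 × (5.56)² = 11.18 × 6.7 × 30.9136 ≈ 2,315.6 × g
RCF₂ = 11.18 × 6.7 × (10.87)² = 11.18 × 6.7 × 118.1569 ≈ 8,850.7 × g
Increase = 8,850.7 − 2,315.6 = 6,535.1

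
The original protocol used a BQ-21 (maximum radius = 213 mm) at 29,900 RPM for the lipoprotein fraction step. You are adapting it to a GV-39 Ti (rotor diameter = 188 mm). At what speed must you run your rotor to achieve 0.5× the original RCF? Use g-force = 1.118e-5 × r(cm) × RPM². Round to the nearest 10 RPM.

Original rotor: r = 213 mm = 21.3 cm
RCF_original = 1.118 × 10⁻⁵ × 21.3 × (29900)² = 1.118 × 10⁻⁵ × 21.3 × 894,010,000 ≈ 212,894.2 × g
Target RCF = 0.5 × 212,894.2 ≈ 106,447.1 × g
Your rotor: r = 188 mm / 2 = 94 mm = 9.4 cm
106,447.1 = 1.118 × 10⁻⁵ × 9.4 × N²
N² = 106,447.1 / (10.5092 × 10⁻⁵) = 1,012,894,416
N ≈ √1,012,894,416 ≈ 31,826.0

≈ 31830 RPM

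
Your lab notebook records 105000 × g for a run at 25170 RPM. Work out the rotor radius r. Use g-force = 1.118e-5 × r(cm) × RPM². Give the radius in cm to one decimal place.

r ≈ 14.8 cm

RCF = 1.118 × 10⁻⁵ × r × N²
105000 = 1.118 × 10⁻⁵ × r × (25170)²
r = 105000 / (1.118 × 10⁻⁵ × 633,528,900) = 105000 / 7082.853 ≈ 14.825 cm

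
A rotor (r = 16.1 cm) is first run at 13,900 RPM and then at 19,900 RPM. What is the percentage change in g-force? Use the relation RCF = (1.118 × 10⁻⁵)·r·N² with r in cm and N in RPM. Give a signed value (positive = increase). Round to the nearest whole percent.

RCF ∝ N², so the ratio is (19900/13900)² = (1.431655)² = 2.0496.
Change = 2.0496 − 1 = +1.0496 → +105.0%.

+105%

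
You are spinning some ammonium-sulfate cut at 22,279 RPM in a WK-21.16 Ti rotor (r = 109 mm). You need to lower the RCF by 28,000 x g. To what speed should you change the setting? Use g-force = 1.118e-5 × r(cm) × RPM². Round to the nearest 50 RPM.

16350 RPM

r = 109 mm = 10.9 cm
Current RCF = 1.118 × 10⁻⁵ × 10.9 × (22279)² = 1.118 × 10⁻⁵ × 10.9 × 496,353,841 ≈ 60,486.7 × g
Target RCF = 60,486.7 − 28,000 = 32,486.7 × g
N² = 32,486.7 / (12.1862 × 10⁻⁵) = 266,585,974
N ≈ √266,585,974 ≈ 16,327.5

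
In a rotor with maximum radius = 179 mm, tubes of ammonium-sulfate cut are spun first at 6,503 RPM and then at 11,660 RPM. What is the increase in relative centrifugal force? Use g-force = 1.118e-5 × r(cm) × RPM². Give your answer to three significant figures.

r = 179 mm = 17.9 cm
RCF₁ = 1.118 × 10⁻⁵ × 17.9 × (6503)² = 1.118 × 10⁻⁵ × 17.9 × 42,289,009 ≈ 8,463 × g
RCF₂ = 1.118 × 10⁻⁵ × 17.9 × (11660)² = 1.118 × 10⁻⁵ × 17.9 × 135,955,600 ≈ 27,207.7 × g
Increase = 27,207.7 − 8,463 = 18,744.7

18700 ×g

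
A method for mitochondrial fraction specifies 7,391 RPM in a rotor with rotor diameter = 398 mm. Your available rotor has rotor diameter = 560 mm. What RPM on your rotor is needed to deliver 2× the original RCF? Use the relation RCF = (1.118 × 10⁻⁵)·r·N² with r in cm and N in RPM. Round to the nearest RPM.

≈ 8812 RPM

Original rotor: r = 398 mm / 2 = 199 mm = 19.9 cm
RCF_original = 1.118 × 10⁻⁵ × 19.9 × (7391)² = 1.118 × 10⁻⁵ × 19.9 × 54,626,881 ≈ 12,153.5 × g
Target RCF = 2 × 12,153.5 ≈ 24,307 × g
Your rotor: r = 560 mm / 2 = 280 mm = 28 cm
24,307 = 1.118 × 10⁻⁵ × 28 × N²
N² = 24,307 / (31.304 × 10⁻⁵) = 77,648,224
N ≈ √77,648,224 ≈ 8,811.8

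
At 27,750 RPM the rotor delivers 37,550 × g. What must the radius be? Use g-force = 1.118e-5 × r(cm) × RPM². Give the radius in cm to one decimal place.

37550 = 1.118 × 10⁻⁵ × r × (27750)²
r = 37550 / (1.118 × 10⁻⁵ × 770,062,500) = 37550 / 8609.299 ≈ 4.362 cm

≈ 4.4 cm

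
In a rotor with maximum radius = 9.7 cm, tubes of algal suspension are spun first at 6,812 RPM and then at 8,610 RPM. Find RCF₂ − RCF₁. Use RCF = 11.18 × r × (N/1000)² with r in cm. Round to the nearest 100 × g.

3000 g

RCF₁ = 11.18 × 9.7 × (6.812)² = 11.18 × 9.7 × 46.403344 ≈ 5,032.3 × g
RCF₂ = 11.18 × 9.7 × (8.61)² = 11.18 × 9.7 × 74.1321 ≈ 8,039.3 × g
Increase = 8,039.3 − 5,032.3 = 3,007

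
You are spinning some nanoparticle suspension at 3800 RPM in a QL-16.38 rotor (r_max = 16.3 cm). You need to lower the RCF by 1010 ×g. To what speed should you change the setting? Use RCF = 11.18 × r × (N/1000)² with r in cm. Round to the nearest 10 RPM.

≈ 2980 RPM

Current RCF = 11.18 × 16.3 × (3.8)² = 11.18 × 16.3 × 14.44 ≈ 2,631.5 × g
Target RCF = 2,631.5 − 1,010 = 1,621.5 × g
(N/1000)² = 1,621.5 / 182.234 = 8.897901
N = 1000 × √8.897901 ≈ 2,982.9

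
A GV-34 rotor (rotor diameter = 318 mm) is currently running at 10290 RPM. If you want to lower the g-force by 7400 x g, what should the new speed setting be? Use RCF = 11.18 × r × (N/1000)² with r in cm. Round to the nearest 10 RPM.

8020 RPM

r = 318 mm / 2 = 159 mm = 15.9 cm
Current RCF = 11.18 × 15.9 × (10.29)² = 11.18 × 15.9 × 105.8841 ≈ 18,822.2 × g
Target RCF = 18,822.2 − 7,400 = 11,422.2 × g
(N/1000)² = 11,422.2 / 177.762 = 64.25558
N = 1000 × √64.25558 ≈ 8,016.0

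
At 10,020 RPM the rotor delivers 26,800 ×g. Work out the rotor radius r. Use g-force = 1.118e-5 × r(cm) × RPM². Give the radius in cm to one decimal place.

26800 = 1.118 × 10⁻⁵ × r × (10020)²
r = 26800 / (1.118 × 10⁻⁵ × 100,400,400) = 26800 / 1122.476 ≈ 23.876 cm

≈ 23.9 cm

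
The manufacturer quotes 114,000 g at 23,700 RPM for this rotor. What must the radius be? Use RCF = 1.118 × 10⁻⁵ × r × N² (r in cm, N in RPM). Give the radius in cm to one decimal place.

18.2 cm

114000 = 1.118 × 10⁻⁵ × r × (23700)²
r = 114000 / (1.118 × 10⁻⁵ × 561,690,000) = 114000 / 6279.694 ≈ 18.154 cm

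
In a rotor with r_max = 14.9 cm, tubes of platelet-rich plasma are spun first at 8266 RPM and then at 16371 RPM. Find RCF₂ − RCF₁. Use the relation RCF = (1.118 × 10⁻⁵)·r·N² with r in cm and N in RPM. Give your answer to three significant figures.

RCF₁ = 1.118 × 10⁻⁵ × 14.9 × (8266)² = 1.118 × 10⁻⁵ × 14.9 × 68,326,756 ≈ 11,382 × g
RCF₂ = 1.118 × 10⁻⁵ × 14.9 × (16371)² = 1.118 × 10⁻⁵ × 14.9 × 268,009,641 ≈ 44,645.6 × g
Increase = 44,645.6 − 11,382 = 33,263.6

33300 x g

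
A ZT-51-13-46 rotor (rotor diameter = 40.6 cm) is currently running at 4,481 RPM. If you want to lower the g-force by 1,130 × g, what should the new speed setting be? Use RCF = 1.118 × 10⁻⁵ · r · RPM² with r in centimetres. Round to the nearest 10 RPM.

r = 40.6 / 2 = 20.3 cm
Current RCF = 1.118 × 10⁻⁵ × 20.3 × (4481)² = 1.118 × 10⁻⁵ × 20.3 × 20,079,361 ≈ 4,557.1 × g
Target RCF = 4,557.1 − 1,130 = 3,427.1 × g
N² = 3,427.1 / (22.6954 × 10⁻⁵) = 15,100,417
N ≈ √15,100,417 ≈ 3,885.9

N₂ ≈ 3890 RPM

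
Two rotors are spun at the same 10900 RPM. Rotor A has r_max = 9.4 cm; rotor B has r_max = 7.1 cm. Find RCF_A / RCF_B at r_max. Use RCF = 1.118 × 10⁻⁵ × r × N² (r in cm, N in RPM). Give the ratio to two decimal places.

At fixed N, RCF ∝ r, so RCF_A/RCF_B = r_A/r_B = 9.4 / 7.1 = 1.3239.

1.32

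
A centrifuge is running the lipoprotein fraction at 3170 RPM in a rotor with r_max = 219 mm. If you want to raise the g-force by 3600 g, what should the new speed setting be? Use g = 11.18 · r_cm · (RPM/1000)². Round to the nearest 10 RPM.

≈ 4980 RPM

r = 219 mm = 21.9 cm
Current RCF = 11.18 × 21.9 × (3.17)² = 11.18 × 21.9 × 10.0489 ≈ 2,460.4 × g
Target RCF = 2,460.4 + 3,600 = 6,060.4 × g
(N/1000)² = 6,060.4 / 244.842 = 24.75229
N = 1000 × √24.75229 ≈ 4,975.2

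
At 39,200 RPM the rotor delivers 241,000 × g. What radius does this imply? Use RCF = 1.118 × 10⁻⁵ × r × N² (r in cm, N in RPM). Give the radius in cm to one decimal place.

241000 = 1.118 × 10⁻⁵ × r × (39200)²
r = 241000 / (1.118 × 10⁻⁵ × 1,536,640,000) = 241000 / 17179.64 ≈ 14.028 cm

14.0 cm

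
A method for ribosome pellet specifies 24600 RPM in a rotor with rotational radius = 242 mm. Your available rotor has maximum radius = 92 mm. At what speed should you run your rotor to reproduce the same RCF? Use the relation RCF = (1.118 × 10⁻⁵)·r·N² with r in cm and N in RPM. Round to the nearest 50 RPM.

≈ 39900 RPM

Original rotor: r = 242 mm = 24.2 cm
RCF_original = 1.118 × 10⁻⁵ × 24.2 × (24600)² = 1.118 × 10⁻⁵ × 24.2 × 605,160,000 ≈ 163,729.7 × g
Your rotor: r = 92 mm = 9.2 cm
163,729.7 = 1.118 × 10⁻⁵ × 9.2 × N²
N² = 163,729.7 / (10.2856 × 10⁻⁵) = 1,591,834,215
N ≈ √1,591,834,215 ≈ 39,897.8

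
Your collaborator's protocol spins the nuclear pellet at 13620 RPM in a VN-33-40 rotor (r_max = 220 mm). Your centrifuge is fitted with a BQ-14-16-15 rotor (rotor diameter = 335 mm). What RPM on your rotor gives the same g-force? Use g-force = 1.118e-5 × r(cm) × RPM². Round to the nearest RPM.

Original rotor: r = 220 mm = 22.0 cm
RCF_original = 1.118 × 10⁻⁵ × 22 × (13620)² = 1.118 × 10⁻⁵ × 22 × 185,504,400 ≈ 45,626.7 × g
Your rotor: r = 335 mm / 2 = 167.5 mm = 16.75 cm
45,626.7 = 1.118 × 10⁻⁵ × 16.75 × N²
N² = 45,626.7 / (18.7265 × 10⁻⁵) = 243,647,772
N ≈ √243,647,772 ≈ 15,609.2

≈ 15609 RPM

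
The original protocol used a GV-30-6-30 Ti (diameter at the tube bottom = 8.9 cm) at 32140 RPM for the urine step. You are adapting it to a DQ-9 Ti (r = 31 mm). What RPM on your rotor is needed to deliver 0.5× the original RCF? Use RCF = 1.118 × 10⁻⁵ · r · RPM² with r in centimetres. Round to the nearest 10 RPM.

Original rotor: r = 8.9 / 2 = 4.45 cm
RCF_original = 1.118 × 10⁻⁵ × 4.45 × (32140)² = 1.118 × 10⁻⁵ × 4.45 × 1,032,979,600 ≈ 51,391.8 × g
Target RCF = 0.5 × 51,391.8 ≈ 25,695.9 × g
Your rotor: r = 31 mm = 3.1 cm
25,695.9 = 1.118 × 10⁻⁵ × 3.1 × N²
N² = 25,695.9 / (3.4658 × 10⁻⁵) = 741,413,238
N ≈ √741,413,238 ≈ 27,228.9

≈ 27230 RPM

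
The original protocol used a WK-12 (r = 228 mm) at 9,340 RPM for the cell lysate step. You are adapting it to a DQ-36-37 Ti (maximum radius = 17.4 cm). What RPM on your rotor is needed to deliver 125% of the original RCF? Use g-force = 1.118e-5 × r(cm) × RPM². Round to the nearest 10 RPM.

11950 RPM

Original rotor: r = 228 mm = 22.8 cm
RCF_original = 1.118 × 10⁻⁵ × 22.8 × (9340)² = 1.118 × 10⁻⁵ × 22.8 × 87,235,600 ≈ 22,236.7 × g
Target RCF = 1.25 × 22,236.7 ≈ 27,795.9 × g
27,795.9 = 1.118 × 10⁻⁵ × 17.4 × N²
N² = 27,795.9 / (19.4532 × 10⁻⁵) = 142,886,003
N ≈ √142,886,003 ≈ 11,953.5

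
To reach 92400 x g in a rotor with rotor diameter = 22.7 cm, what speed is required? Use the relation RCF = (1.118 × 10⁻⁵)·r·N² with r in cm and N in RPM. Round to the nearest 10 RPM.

≈ 26980 RPM

r = 22.7 / 2 = 11.35 cm
92,400 = 1.118 × 10⁻⁵ × 11.35 × N²
N² = 92,400 / (12.6893 × 10⁻⁵) = 728,172,555
N ≈ √728,172,555 ≈ 26,984.7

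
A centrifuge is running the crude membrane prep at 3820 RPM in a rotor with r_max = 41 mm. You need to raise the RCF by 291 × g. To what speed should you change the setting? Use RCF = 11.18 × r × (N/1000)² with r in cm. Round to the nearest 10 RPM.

4580 RPM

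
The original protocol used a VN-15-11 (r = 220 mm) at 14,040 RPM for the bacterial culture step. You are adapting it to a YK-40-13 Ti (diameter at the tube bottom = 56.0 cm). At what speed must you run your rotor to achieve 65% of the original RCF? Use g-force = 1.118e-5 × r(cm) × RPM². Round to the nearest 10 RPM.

Original rotor: r = 220 mm = 22.0 cm
RCF_original = 1.118 × 10⁻⁵ × 22 × (14040)² = 1.118 × 10⁻⁵ × 22 × 197,121,600 ≈ 48,484 × g
Target RCF = 0.65 × 48,484 ≈ 31,514.6 × g
Your rotor: r = 56.0 / 2 = 28 cm
31,514.6 = 1.118 × 10⁻⁵ × 28 × N²
N² = 31,514.6 / (31.304 × 10⁻⁵) = 100,672,757
N ≈ √100,672,757 ≈ 10,033.6

10030 RPM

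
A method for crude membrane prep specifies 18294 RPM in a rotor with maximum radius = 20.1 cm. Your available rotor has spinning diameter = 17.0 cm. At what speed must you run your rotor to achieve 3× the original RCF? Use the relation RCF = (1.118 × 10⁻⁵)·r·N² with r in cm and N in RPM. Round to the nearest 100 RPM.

≈ 48700 RPM

RCF = 1.118 × 10⁻⁵ × r × N²
RCF_original = 1.118 × 10⁻⁵ × 20.1 × (18294)² = 1.118 × 10⁻⁵ × 20.1 × 334,670,436 ≈ 75,206.5 × g
Target RCF = 3 × 75,206.5 ≈ 225,619.5 × g
Your rotor: r = 17.0 / 2 = 8.5 cm
225,619.5 = 1.118 × 10⁻⁵ × 8.5 × N²
N² = 225,619.5 / (9.503 × 10⁻⁵) = 2,374,192,360
N ≈ √2,374,192,360 ≈ 48,725.7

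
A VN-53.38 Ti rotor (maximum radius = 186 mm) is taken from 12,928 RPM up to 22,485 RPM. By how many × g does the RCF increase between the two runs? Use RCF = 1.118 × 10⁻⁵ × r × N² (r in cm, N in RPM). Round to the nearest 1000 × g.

70000 × g

r = 186 mm = 18.6 cm
RCF₁ = 1.118 × 10⁻⁵ × 18.6 × (12928)² = 1.118 × 10⁻⁵ × 18.6 × 167,133,184 ≈ 34,755 × g
RCF₂ = 1.118 × 10⁻⁵ × 18.6 × (22485)² = 1.118 × 10⁻⁵ × 18.6 × 505,575,225 ≈ 105,133.4 × g
Increase = 105,133.4 − 34,755 = 70,378.4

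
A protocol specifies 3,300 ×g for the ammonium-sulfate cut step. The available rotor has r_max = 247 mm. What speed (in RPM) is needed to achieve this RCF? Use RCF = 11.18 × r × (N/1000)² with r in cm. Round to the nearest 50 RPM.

3450 RPM

r = 247 mm = 24.7 cm
3,300 = 11.18 × 24.7 × (N/1000)²
(N/1000)² = 3,300 / 276.146 = 11.9502
N = 1000 × √11.9502 ≈ 3,456.9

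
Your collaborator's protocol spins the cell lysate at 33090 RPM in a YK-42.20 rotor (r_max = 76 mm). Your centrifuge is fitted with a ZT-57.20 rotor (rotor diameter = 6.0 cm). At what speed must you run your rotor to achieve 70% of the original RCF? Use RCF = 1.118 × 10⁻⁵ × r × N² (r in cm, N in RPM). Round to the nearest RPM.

44065 RPM

Original rotor: r = 76 mm = 7.6 cm
RCF_original = 1.118 × 10⁻⁵ × 7.6 × (33090)² = 1.118 × 10⁻⁵ × 7.6 × 1,094,948,100 ≈ 93,035.6 × g
Target RCF = 0.7 × 93,035.6 ≈ 65,124.9 × g
Your rotor: r = 6.0 / 2 = 3 cm
65,124.9 = 1.118 × 10⁻⁵ × 3 × N²
N² = 65,124.9 / (3.354 × 10⁻⁵) = 1,941,708,408
N ≈ √1,941,708,408 ≈ 44,064.8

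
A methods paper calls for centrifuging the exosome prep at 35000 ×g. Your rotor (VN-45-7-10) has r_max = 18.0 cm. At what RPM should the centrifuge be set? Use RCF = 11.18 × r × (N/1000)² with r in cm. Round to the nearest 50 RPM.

35,000 = 11.18 × 18 × (N/1000)²
(N/1000)² = 35,000 / 201.24 = 173.9217
N = 1000 × √173.9217 ≈ 13,187.9

N ≈ 13200 RPM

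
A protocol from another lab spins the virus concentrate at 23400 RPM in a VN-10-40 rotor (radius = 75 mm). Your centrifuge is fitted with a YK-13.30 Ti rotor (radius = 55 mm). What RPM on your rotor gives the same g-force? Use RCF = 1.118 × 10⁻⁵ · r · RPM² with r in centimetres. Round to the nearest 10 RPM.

≈ 27330 RPM

Original rotor: r = 75 mm = 7.5 cm
RCF_original = 1.118 × 10⁻⁵ × 7.5 × (23400)² = 1.118 × 10⁻⁵ × 7.5 × 547,560,000 ≈ 45,912.9 × g
Your rotor: r = 55 mm = 5.5 cm
45,912.9 = 1.118 × 10⁻⁵ × 5.5 × N²
N² = 45,912.9 / (6.149 × 10⁻⁵) = 746,672,630
N ≈ √746,672,630 ≈ 27,325.3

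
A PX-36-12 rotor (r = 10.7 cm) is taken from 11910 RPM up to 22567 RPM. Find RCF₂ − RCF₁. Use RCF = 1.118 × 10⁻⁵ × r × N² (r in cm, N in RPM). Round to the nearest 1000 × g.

RCF₁ = 1.118 × 10⁻⁵ × 10.7 × (11910)² = 1.118 × 10⁻⁵ × 10.7 × 141,848,100 ≈ 16,968.7 × g
RCF₂ = 1.118 × 10⁻⁵ × 10.7 × (22567)² = 1.118 × 10⁻⁵ × 10.7 × 509,269,489 ≈ 60,921.9 × g
Increase = 60,921.9 − 16,968.7 = 43,953.2

44000 g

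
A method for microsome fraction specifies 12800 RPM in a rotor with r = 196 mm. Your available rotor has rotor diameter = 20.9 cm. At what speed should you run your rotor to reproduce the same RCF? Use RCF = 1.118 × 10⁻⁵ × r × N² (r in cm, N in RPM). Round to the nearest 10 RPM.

≈ 17530 RPM

Original rotor: r = 196 mm = 19.6 cm
RCF = 1.118 × 10⁻⁵ × r × N²
RCF_original = 1.118 × 10⁻⁵ × 19.6 × (12800)² = 1.118 × 10⁻⁵ × 19.6 × 163,840,000 ≈ 35,901.9 × g
Your rotor: r = 20.9 / 2 = 10.45 cm
35,901.9 = 1.118 × 10⁻⁵ × 10.45 × N²
N² = 35,901.9 / (11.6831 × 10⁻⁵) = 307,297,721
N ≈ √307,297,721 ≈ 17,529.9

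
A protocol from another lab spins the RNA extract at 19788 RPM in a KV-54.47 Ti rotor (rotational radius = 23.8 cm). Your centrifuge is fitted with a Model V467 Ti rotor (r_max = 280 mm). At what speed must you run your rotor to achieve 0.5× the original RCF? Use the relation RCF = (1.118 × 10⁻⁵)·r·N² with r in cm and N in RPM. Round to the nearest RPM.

12900 RPM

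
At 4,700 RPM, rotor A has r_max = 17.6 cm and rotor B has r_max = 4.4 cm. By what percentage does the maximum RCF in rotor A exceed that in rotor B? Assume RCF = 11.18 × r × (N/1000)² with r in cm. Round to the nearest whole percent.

300%

At equal RPM, RCF scales linearly with r: ratio = 17.6 / 4.4 = 4.0000.
So rotor A delivers 300.0% more g-force.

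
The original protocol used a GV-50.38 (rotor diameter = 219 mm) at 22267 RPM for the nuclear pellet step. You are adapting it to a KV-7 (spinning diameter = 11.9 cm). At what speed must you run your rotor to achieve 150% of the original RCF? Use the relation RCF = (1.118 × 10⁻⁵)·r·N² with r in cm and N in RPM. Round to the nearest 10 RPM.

Original rotor: r = 219 mm / 2 = 109.5 mm = 10.95 cm
RCF_original = 1.118 × 10⁻⁵ × 10.95 × (22267)² = 1.118 × 10⁻⁵ × 10.95 × 495,819,289 ≈ 60,698.7 × g
Target RCF = 1.5 × 60,698.7 ≈ 91,048 × g
Your rotor: r = 11.9 / 2 = 5.95 cm
91,048 = 1.118 × 10⁻⁵ × 5.95 × N²
N² = 91,048 / (6.6521 × 10⁻⁵) = 1,368,710,633
N ≈ √1,368,710,633 ≈ 36,996.1

≈ 37000 RPM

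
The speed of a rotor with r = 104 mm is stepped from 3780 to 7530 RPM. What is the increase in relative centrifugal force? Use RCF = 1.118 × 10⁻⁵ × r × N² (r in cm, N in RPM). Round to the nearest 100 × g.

≈ 4900 x g

r = 104 mm = 10.4 cm
RCF₁ = 1.118 × 10⁻⁵ × 10.4 × (3780)² = 1.118 × 10⁻⁵ × 10.4 × 14,288,400 ≈ 1,661.3 × g
RCF₂ = 1.118 × 10⁻⁵ × 10.4 × (7530)² = 1.118 × 10⁻⁵ × 10.4 × 56,700,900 ≈ 6,592.7 × g
Increase = 6,592.7 − 1,661.3 = 4,931.4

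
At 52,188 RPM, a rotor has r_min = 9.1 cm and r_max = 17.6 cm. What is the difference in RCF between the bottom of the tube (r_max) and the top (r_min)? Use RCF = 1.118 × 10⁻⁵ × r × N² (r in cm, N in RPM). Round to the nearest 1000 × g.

ΔRCF = 1.118 × 10⁻⁵ × (r_max − r_min) × N² = 1.118 × 10⁻⁵ × 8.5 × 2,723,587,344 ≈ 258,822.5

≈ 259000 x g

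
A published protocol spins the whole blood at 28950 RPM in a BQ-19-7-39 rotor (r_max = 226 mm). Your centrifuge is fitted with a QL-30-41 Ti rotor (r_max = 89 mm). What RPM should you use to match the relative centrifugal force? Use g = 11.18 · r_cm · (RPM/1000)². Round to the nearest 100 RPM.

Original rotor: r = 226 mm = 22.6 cm
RCF_original = 11.18 × 22.6 × (28.95)² = 11.18 × 22.6 × 838.1025 ≈ 211,761.7 × g
Your rotor: r = 89 mm = 8.9 cm
211,761.7 = 11.18 × 8.9 × (N/1000)²
(N/1000)² = 211,761.7 / 99.502 = 2128.216
N = 1000 × √2128.216 ≈ 46,132.6

46100 RPM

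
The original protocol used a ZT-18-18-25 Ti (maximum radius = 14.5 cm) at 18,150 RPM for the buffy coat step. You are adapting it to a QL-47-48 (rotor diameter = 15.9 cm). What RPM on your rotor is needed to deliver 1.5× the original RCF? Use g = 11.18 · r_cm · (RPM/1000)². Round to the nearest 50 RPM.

RCF_original = 11.18 × 14.5 × (18.15)² = 11.18 × 14.5 × 329.4225 ≈ 53,402.7 × g
Target RCF = 1.5 × 53,402.7 ≈ 80,104 × g
Your rotor: r = 15.9 / 2 = 7.95 cm
80,104 = 11.18 × 7.95 × (N/1000)²
(N/1000)² = 80,104 / 88.881 = 901.25
N = 1000 × √901.25 ≈ 30,020.8

30000 RPM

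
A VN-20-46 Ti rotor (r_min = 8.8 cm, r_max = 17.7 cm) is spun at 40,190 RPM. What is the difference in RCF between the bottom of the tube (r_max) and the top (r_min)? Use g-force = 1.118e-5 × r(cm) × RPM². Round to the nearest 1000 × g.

ΔRCF ≈ 161000 g

ΔRCF = 1.118 × 10⁻⁵ × (r_max − r_min) × N² = 1.118 × 10⁻⁵ × 8.9 × 1,615,236,100 ≈ 160,719.2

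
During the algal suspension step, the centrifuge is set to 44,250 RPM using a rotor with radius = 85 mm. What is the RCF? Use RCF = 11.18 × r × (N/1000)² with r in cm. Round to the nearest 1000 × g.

r = 85 mm = 8.5 cm
RCF = 11.18 × 8.5 × (44.25)² = 11.18 × 8.5 × 1,958.0625 ≈ 186,074.7 × g

RCF ≈ 186000 x g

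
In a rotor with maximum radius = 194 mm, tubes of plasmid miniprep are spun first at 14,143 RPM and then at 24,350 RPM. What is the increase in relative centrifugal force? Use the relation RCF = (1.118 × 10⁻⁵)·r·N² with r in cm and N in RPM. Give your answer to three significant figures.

≈ 85200 x g

r = 194 mm = 19.4 cm
RCF₁ = 1.118 × 10⁻⁵ × 19.4 × (14143)² = 1.118 × 10⁻⁵ × 19.4 × 200,024,449 ≈ 43,383.7 × g
RCF₂ = 1.118 × 10⁻⁵ × 19.4 × (24350)² = 1.118 × 10⁻⁵ × 19.4 × 592,922,500 ≈ 128,600.1 × g
Increase = 128,600.1 − 43,383.7 = 85,216.4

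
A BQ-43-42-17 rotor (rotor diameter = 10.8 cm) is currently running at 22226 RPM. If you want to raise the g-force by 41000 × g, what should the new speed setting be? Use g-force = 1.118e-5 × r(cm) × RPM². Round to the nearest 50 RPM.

r = 10.8 / 2 = 5.4 cm
Current RCF = 1.118 × 10⁻⁵ × 5.4 × (22226)² = 1.118 × 10⁻⁵ × 5.4 × 493,995,076 ≈ 29,823.5 × g
Target RCF = 29,823.5 + 41,000 = 70,823.5 × g
N² = 70,823.5 / (6.0372 × 10⁻⁵) = 1,173,118,333
N ≈ √1,173,118,333 ≈ 34,250.8

≈ 34250 RPM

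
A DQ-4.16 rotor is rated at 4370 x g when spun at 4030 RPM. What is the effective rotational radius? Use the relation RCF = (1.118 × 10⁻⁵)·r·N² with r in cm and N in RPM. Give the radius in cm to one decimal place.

≈ 24.1 cm

RCF = 1.118 × 10⁻⁵ × r × N²
4370 = 1.118 × 10⁻⁵ × r × (4030)²
r = 4370 / (1.118 × 10⁻⁵ × 16,240,900) = 4370 / 181.5733 ≈ 24.067 cm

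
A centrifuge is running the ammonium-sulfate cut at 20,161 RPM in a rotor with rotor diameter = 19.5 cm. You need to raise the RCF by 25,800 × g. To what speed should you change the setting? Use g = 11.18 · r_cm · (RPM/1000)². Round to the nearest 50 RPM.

N₂ ≈ 25350 RPM

r = 19.5 / 2 = 9.75 cm
Current RCF = 11.18 × 9.75 × (20.161)² = 11.18 × 9.75 × 406.465921 ≈ 44,306.8 × g
Target RCF = 44,306.8 + 25,800 = 70,106.8 × g
(N/1000)² = 70,106.8 / 109.005 = 643.1521
N = 1000 × √643.1521 ≈ 25,360.4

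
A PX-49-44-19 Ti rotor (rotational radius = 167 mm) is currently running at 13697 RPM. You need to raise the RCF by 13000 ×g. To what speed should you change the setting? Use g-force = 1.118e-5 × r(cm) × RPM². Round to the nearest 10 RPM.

N₂ ≈ 16040 RPM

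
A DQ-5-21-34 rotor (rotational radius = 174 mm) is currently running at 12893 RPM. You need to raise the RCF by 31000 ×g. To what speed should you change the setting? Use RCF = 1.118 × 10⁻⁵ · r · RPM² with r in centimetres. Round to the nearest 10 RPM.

N₂ ≈ 18040 RPM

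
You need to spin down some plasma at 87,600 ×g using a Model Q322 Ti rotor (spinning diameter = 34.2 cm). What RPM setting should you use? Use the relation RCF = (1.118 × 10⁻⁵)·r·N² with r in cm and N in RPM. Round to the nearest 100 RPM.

r = 34.2 / 2 = 17.1 cm
87,600 = 1.118 × 10⁻⁵ × 17.1 × N²
N² = 87,600 / (19.1178 × 10⁻⁵) = 458,211,719
N ≈ √458,211,719 ≈ 21,405.9

≈ 21400 RPM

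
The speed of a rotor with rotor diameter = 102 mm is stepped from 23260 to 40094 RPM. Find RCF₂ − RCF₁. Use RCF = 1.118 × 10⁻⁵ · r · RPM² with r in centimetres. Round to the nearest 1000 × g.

r = 102 mm / 2 = 51 mm = 5.1 cm
RCF₁ = 1.118 × 10⁻⁵ × 5.1 × (23260)² = 1.118 × 10⁻⁵ × 5.1 × 541,027,600 ≈ 30,848.3 × g
RCF₂ = 1.118 × 10⁻⁵ × 5.1 × (40094)² = 1.118 × 10⁻⁵ × 5.1 × 1,607,528,836 ≈ 91,658.1 × g
Increase = 91,658.1 − 30,848.3 = 60,809.8

≈ 61000 g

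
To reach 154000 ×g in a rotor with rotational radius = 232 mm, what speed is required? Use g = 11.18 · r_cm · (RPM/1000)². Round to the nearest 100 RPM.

24400 RPM

r = 232 mm = 23.2 cm
RCF = 11.18 × r × (N/1000)²
154,000 = 11.18 × 23.2 × (N/1000)²
(N/1000)² = 154,000 / 259.376 = 593.7327
N = 1000 × √593.7327 ≈ 24,366.6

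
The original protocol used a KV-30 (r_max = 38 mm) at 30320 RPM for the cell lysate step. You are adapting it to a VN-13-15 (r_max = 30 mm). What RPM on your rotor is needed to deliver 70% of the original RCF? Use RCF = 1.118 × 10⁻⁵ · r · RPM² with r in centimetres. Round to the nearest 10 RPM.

Original rotor: r = 38 mm = 3.8 cm
RCF = 1.118 × 10⁻⁵ × r × N²
RCF_original = 1.118 × 10⁻⁵ × 3.8 × (30320)² = 1.118 × 10⁻⁵ × 3.8 × 919,302,400 ≈ 39,055.6 × g
Target RCF = 0.7 × 39,055.6 ≈ 27,338.9 × g
Your rotor: r = 30 mm = 3.0 cm
27,338.9 = 1.118 × 10⁻⁵ × 3 × N²
N² = 27,338.9 / (3.354 × 10⁻⁵) = 815,113,298
N ≈ √815,113,298 ≈ 28,550.2

28550 RPM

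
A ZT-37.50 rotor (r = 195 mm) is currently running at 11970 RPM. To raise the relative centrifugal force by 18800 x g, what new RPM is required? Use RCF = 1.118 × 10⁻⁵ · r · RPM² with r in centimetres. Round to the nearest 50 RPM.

r = 195 mm = 19.5 cm
Current RCF = 1.118 × 10⁻⁵ × 19.5 × (11970)² = 1.118 × 10⁻⁵ × 19.5 × 143,280,900 ≈ 31,236.7 × g
Target RCF = 31,236.7 + 18,800 = 50,036.7 × g
N² = 50,036.7 / (21.801 × 10⁻⁵) = 229,515,619
N ≈ √229,515,619 ≈ 15,149.8

15150 RPM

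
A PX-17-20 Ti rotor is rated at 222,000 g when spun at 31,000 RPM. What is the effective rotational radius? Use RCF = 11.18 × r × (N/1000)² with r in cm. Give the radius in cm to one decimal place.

≈ 20.7 cm

RCF = 11.18 × r × (N/1000)²
222000 = 11.18 × r × (31)²
r = 222000 / (11.18 × 961) = 222000 / 10743.98 ≈ 20.663 cm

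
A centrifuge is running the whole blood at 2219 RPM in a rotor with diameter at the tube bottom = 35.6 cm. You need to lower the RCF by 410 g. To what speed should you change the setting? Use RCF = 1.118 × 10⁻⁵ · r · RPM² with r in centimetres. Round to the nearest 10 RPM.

1690 RPM

r = 35.6 / 2 = 17.8 cm
Current RCF = 1.118 × 10⁻⁵ × 17.8 × (2219)² = 1.118 × 10⁻⁵ × 17.8 × 4,923,961 ≈ 979.9 × g
Target RCF = 979.9 − 410 = 569.9 × g
N² = 569.9 / (19.9004 × 10⁻⁵) = 2,863,762
N ≈ √2,863,762 ≈ 1,692.3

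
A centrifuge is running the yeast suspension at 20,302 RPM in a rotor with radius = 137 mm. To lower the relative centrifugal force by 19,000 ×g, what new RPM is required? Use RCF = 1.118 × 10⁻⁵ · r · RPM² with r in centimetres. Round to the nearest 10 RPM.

r = 137 mm = 13.7 cm
Current RCF = 1.118 × 10⁻⁵ × 13.7 × (20302)² = 1.118 × 10⁻⁵ × 13.7 × 412,171,204 ≈ 63,130.6 × g
Target RCF = 63,130.6 − 19,000 = 44,130.6 × g
N² = 44,130.6 / (15.3166 × 10⁻⁵) = 288,122,690
N ≈ √288,122,690 ≈ 16,974.2

16970 RPM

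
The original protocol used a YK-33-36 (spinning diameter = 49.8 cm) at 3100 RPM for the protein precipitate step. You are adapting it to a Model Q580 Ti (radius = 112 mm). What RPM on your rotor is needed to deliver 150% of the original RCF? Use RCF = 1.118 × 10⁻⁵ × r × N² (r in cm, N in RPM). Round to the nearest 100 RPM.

Original rotor: r = 49.8 / 2 = 24.9 cm
RCF_original = 1.118 × 10⁻⁵ × 24.9 × (3100)² = 1.118 × 10⁻⁵ × 24.9 × 9,610,000 ≈ 2,675.3 × g
Target RCF = 1.5 × 2,675.3 ≈ 4,013 × g
Your rotor: r = 112 mm = 11.2 cm
4,013 = 1.118 × 10⁻⁵ × 11.2 × N²
N² = 4,013 / (12.5216 × 10⁻⁵) = 32,048,620
N ≈ √32,048,620 ≈ 5,661.2

≈ 5700 RPM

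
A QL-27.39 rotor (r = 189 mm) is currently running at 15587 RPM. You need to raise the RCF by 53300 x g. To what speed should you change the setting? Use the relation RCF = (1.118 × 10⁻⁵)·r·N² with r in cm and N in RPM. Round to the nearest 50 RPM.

r = 189 mm = 18.9 cm
Current RCF = 1.118 × 10⁻⁵ × 18.9 × (15587)² = 1.118 × 10⁻⁵ × 18.9 × 242,954,569 ≈ 51,336.8 × g
Target RCF = 51,336.8 + 53,300 = 104,636.8 × g
N² = 104,636.8 / (21.1302 × 10⁻⁵) = 495,200,235
N ≈ √495,200,235 ≈ 22,253.1

N₂ ≈ 22250 RPM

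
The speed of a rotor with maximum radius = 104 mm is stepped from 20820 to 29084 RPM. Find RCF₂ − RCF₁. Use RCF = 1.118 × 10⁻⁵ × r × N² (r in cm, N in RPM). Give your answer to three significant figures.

≈ 48000 × g

r = 104 mm = 10.4 cm
RCF₁ = 1.118 × 10⁻⁵ × 10.4 × (20820)² = 1.118 × 10⁻⁵ × 10.4 × 433,472,400 ≈ 50,400.7 × g
RCF₂ = 1.118 × 10⁻⁵ × 10.4 × (29084)² = 1.118 × 10⁻⁵ × 10.4 × 845,879,056 ≈ 98,352 × g
Increase = 98,352 − 50,400.7 = 47,951.3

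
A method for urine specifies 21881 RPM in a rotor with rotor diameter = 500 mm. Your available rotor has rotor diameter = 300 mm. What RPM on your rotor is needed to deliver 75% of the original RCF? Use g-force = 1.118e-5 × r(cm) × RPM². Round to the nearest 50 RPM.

24450 RPM

Original rotor: r = 500 mm / 2 = 250 mm = 25 cm
RCF_original = 1.118 × 10⁻⁵ × 25 × (21881)² = 1.118 × 10⁻⁵ × 25 × 478,778,161 ≈ 133,818.5 × g
Target RCF = 0.75 × 133,818.5 ≈ 100,363.9 × g
Your rotor: r = 300 mm / 2 = 150 mm = 15 cm
100,363.9 = 1.118 × 10⁻⁵ × 15 × N²
N² = 100,363.9 / (16.77 × 10⁻⁵) = 598,472,868
N ≈ √598,472,868 ≈ 24,463.7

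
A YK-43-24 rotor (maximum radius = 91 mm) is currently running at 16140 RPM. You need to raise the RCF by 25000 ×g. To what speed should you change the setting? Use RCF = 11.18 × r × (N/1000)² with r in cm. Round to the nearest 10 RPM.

22500 RPM

r = 91 mm = 9.1 cm
Current RCF = 11.18 × 9.1 × (16.14)² = 11.18 × 9.1 × 260.4996 ≈ 26,502.7 × g
Target RCF = 26,502.7 + 25,000 = 51,502.7 × g
(N/1000)² = 51,502.7 / 101.738 = 506.2287
N = 1000 × √506.2287 ≈ 22,499.5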